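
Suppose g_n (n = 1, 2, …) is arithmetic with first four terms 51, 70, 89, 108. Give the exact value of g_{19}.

Common difference d = 19.
g_n = 51 + (n - 1)·19.
g_{19} = 51 + 18·19 = 393.

393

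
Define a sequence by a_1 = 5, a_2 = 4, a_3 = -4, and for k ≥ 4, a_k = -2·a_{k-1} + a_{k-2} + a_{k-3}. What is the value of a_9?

-908

Applying the relation repeatedly:
a_4 = 17; a_5 = -34; a_6 = 81; a_7 = -179; a_8 = 405; a_9 = -908.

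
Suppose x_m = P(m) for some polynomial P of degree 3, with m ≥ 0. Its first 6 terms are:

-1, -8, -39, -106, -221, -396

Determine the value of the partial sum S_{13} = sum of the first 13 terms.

1st diffs: -7, -31, -67, -115, -175.
2nd diffs: -24, -36, -48, -60.
3rd diffs: -12, -12, -12 (constant).
So x_m = -2m^3 - 6m^2 + m - 1.
Continuing: …, -643, -974, -1401, -1936, …, x_{12} = -4309.
Summing m = 0..12 (13 terms) gives -16003.

-16003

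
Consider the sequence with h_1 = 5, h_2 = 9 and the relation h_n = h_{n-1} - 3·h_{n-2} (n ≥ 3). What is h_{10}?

-141

Step forward from the initial values:
h_3 = -6; h_4 = -33; h_5 = -15; h_6 = 84; h_7 = 129; h_8 = -123; h_9 = -510; h_{10} = -141.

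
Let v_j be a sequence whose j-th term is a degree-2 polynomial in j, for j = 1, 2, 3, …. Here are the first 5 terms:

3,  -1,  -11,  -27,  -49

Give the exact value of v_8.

1st diffs: -4, -10, -16, -22.
2nd diffs: -6, -6, -6 (constant).
Newton forward-difference form: v_j = 3 + (-4)·C(j-1,1) + (-6)·C(j-1,2).
At j = 8: j-1 = 7, so v_8 = 3 - 28 - 126 = -151.

-151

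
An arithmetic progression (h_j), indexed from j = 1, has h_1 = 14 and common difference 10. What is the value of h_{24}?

244

h_j = 14 + (j - 1)·10.
h_{24} = 14 + 23·10 = 244.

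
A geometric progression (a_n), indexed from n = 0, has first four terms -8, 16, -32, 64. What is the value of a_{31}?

17179869184

Common ratio r = -2.
a_n = (-8)·(-2)^(n-0).
a_{31} = (-8)·(-2)^31 = 17179869184.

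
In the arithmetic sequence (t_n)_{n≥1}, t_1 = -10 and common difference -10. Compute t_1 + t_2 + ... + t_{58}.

-17110

t_n = -10 + (n - 1)·(-10).
t_{58} = -580; S = 58·(-10 + (-580))/2 = -17110.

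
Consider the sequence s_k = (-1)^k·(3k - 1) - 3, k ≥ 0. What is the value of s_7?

-23

(-1)^7 = -1; 3k - 1 at k=7 is 20; so s_7 = -23.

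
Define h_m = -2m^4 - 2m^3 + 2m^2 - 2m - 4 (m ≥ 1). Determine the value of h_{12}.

-44668

h_{12} = -2·12^4 - 2·12^3 + 2·12^2 - 2·12 - 4 = -44668.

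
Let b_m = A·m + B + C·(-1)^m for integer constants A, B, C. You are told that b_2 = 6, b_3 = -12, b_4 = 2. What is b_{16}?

-22

Plug in m = 2, 3, 4: 2A + B + C = 6; 3A + B - C = -12; 4A + B + C = 2.
Subtracting the first from the second: A - 2C = -18.
Subtracting the second from the third: A + 2C = 14.
Solving: C = 8, A = -2, then B = 2.
Therefore b_{16} = -32 + 2 + 8·1 = -22.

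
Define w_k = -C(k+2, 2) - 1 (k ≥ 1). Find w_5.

C(7, 2) = 21, so w_5 = -22.

-22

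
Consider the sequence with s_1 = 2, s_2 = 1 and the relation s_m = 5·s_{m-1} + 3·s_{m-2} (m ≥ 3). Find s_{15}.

Iterate the recurrence:
s_3 = 11  s_4 = 58  s_5 = 323  …  s_{12} = 51800893  s_{13} = 287048498  s_{14} = 1590645169  s_{15} = 8814371339.

8814371339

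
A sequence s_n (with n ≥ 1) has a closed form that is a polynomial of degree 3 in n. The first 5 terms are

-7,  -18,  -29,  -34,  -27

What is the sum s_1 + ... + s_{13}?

3341

1st diffs: -11, -11, -5, 7.
2nd diffs: 0, 6, 12.
3rd diffs: 6, 6 (constant).
Newton forward-difference form: s_n = -7 + (-11)·C(n-1,1) + 6·C(n-1,3).
Continuing: …, -2, 47, 126, 241, …, s_{13} = 1181.
Summing n = 1..13 (13 terms) gives 3341.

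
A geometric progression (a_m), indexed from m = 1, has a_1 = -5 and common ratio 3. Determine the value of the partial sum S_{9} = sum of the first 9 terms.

-49205

a_m = (-5)·3^(m-1).
S = (-5)·(3^9 - 1)/(3 - 1) = (-5)·(19683 - 1)/(2) = -49205.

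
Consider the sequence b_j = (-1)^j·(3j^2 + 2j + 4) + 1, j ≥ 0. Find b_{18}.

1013

(-1)^18 = 1; 3j^2 + 2j + 4 at j=18 is 1012; so b_{18} = 1013.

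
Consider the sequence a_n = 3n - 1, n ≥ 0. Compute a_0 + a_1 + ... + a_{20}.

Over n = 0..20: Σn = 210.
Total = (3)·210 + (-1)·21 = 609.

609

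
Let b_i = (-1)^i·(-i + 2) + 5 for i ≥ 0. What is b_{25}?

28

(-1)^25 = -1; -i + 2 at i=25 is -23; so b_{25} = 28.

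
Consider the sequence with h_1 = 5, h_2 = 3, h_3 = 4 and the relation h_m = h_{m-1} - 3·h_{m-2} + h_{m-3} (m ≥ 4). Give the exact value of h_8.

Step forward from the initial values:
h_4 = 0; h_5 = -9; h_6 = -5; h_7 = 22; h_8 = 28.

28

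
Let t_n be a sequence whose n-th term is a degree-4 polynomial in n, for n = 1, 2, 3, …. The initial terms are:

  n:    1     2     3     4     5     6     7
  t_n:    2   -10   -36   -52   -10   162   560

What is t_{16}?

42032

1st diffs: -12, -26, -16, 42, 172, 398.
2nd diffs: -14, 10, 58, 130, 226.
3rd diffs: 24, 48, 72, 96.
4th diffs: 24, 24, 24 (constant).
So t_n = n^4 - 6n^3 + 4n^2 + 3n.
Evaluating at n = 16 gives t_{16} = 42032.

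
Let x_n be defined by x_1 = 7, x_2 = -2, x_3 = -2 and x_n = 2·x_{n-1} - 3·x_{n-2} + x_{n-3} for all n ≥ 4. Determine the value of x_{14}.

x_4 = 9; x_5 = 22; x_6 = 15; …; x_{11} = 273; x_{12} = 224; x_{13} = -283; x_{14} = -965.

-965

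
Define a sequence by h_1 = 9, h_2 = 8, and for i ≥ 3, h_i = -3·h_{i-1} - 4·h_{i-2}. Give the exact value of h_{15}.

Compute successive terms:
h_3 = -60; h_4 = 148; h_5 = -204; …; h_{12} = 34900; h_{13} = -72396; h_{14} = 77588; h_{15} = 56820.

56820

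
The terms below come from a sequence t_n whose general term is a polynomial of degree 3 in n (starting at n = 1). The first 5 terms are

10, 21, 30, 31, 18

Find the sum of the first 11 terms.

1st diffs: 11, 9, 1, -13.
2nd diffs: -2, -8, -14.
3rd diffs: -6, -6 (constant).
So t_n = -n^3 + 5n^2 + 3n + 3.
Continuing: …, -15, -74, -165, -294, …, t_{11} = -690.
Summing n = 1..11 (11 terms) gives -1595.

-1595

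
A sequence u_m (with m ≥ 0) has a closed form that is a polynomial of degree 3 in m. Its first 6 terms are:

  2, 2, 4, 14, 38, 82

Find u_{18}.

1st diffs: 0, 2, 10, 24, 44.
2nd diffs: 2, 8, 14, 20.
3rd diffs: 6, 6, 6 (constant).
Newton forward-difference form: u_m = 2 + 2·C(m,2) + 6·C(m,3).
At m = 18: m = 18, so u_{18} = 2 + 306 + 4896 = 5204.

5204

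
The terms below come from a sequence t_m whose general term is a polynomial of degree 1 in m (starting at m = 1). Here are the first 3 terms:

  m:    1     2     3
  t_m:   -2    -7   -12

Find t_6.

1st diffs: -5, -5 (constant).
So t_m = -5m + 3.
Evaluating at m = 6 gives t_6 = -27.

-27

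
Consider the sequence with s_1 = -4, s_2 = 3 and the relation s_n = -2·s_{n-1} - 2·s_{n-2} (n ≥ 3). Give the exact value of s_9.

s_3 = 2; s_4 = -10; s_5 = 16; s_6 = -12; s_7 = -8; s_8 = 40; s_9 = -64.

-64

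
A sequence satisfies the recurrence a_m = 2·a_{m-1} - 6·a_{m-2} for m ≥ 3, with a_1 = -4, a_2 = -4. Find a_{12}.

-75904

Applying the relation repeatedly:
a_3 = 16; a_4 = 56; a_5 = 16; a_6 = -304; a_7 = -704; a_8 = 416; a_9 = 5056; a_{10} = 7616; a_{11} = -15104; a_{12} = -75904.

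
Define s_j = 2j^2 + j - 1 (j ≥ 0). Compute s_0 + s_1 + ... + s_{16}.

3111

Over j = 0..16: Σj = 136, Σj² = 1496.
Total = (2)·1496 + (1)·136 + (-1)·17 = 3111.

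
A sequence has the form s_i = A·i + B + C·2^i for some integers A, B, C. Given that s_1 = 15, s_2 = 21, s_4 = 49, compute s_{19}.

The three given values yield: A + B + 2C = 15; 2A + B + 4C = 21; 4A + B + 16C = 49.
Subtracting the first from the second: A + 2C = 6.
Subtracting the second from the third: 2A + 12C = 28.
Solving: C = 2, A = 2, then B = 9.
Therefore s_{19} = 38 + 9 + 2·524288 = 1048623.

1048623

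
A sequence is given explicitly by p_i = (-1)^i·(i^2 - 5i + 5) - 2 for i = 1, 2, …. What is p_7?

(-1)^7 = -1; i^2 - 5i + 5 at i=7 is 19; so p_7 = -21.

-21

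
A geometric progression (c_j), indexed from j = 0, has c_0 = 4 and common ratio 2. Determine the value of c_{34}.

68719476736

c_j = 4·2^(j-0).
c_{34} = 4·2^34 = 68719476736.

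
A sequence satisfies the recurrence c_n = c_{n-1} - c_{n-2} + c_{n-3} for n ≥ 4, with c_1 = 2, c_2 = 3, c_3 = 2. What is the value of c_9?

Iterate the recurrence:
c_4 = 1; c_5 = 2; c_6 = 3; c_7 = 2; c_8 = 1; c_9 = 2.

2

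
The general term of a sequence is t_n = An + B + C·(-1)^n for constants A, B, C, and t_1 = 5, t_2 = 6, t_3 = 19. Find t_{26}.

174

Plug in n = 1, 2, 3: A + B - C = 5; 2A + B + C = 6; 3A + B - C = 19.
Subtracting the first from the second: A + 2C = 1.
Subtracting the second from the third: A - 2C = 13.
Solving: C = -3, A = 7, then B = -5.
So t_n = 7·n + (-5) + (-3)·(-1)^n; at n=26 this is 174.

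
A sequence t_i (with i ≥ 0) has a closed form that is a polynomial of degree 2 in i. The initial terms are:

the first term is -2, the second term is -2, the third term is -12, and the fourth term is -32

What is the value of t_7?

-212

1st diffs: 0, -10, -20.
2nd diffs: -10, -10 (constant).
Newton forward-difference form: t_i = -2 + (-10)·C(i,2).
At i = 7: i = 7, so t_7 = -2 - 210 = -212.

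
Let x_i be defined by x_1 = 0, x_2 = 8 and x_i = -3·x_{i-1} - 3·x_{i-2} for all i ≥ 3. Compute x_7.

Step forward from the initial values:
x_3 = -24;  x_4 = 48;  x_5 = -72;  x_6 = 72;  x_7 = 0.

0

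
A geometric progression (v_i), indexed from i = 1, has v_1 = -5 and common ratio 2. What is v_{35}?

v_i = (-5)·2^(i-1).
v_{35} = (-5)·2^34 = -85899345920.

-85899345920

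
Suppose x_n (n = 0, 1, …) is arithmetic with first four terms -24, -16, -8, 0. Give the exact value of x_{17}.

112

Common difference d = 8.
x_n = -24 + (n - 0)·8.
x_{17} = -24 + 17·8 = 112.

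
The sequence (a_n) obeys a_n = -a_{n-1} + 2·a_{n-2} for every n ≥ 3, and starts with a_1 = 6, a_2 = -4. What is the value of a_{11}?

a_3 = 16; a_4 = -24; a_5 = 56; a_6 = -104; a_7 = 216; a_8 = -424; a_9 = 856; a_{10} = -1704; a_{11} = 3416.
(Characteristic roots are 1 and -2.)

3416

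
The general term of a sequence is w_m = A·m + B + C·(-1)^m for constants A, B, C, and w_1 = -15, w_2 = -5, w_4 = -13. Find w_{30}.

-117

At m = 1, 2, 4: A + B - C = -15; 2A + B + C = -5; 4A + B + C = -13.
Subtracting the first from the second: A + 2C = 10.
Subtracting the second from the third: 2A = -8.
Solving: C = 7, A = -4, then B = -4.
So w_m = -4·m + (-4) + 7·(-1)^m; at m=30 this is -117.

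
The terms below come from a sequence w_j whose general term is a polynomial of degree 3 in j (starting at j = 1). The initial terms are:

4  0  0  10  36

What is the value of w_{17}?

1st diffs: -4, 0, 10, 26.
2nd diffs: 4, 10, 16.
3rd diffs: 6, 6 (constant).
Newton forward-difference form: w_j = 4 + (-4)·C(j-1,1) + 4·C(j-1,2) + 6·C(j-1,3).
At j = 17: j-1 = 16, so w_{17} = 4 - 64 + 480 + 3360 = 3780.

3780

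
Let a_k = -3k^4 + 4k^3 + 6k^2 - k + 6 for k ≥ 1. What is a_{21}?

a_{21} = -3·21^4 + 4·21^3 + 6·21^2 - 1·21 + 6 = -543768.

-543768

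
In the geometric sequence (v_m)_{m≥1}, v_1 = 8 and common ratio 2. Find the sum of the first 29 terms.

v_m = 8·2^(m-1).
S = 8·(2^29 - 1)/(2 - 1) = 8·(536870912 - 1)/(1) = 4294967288.

4294967288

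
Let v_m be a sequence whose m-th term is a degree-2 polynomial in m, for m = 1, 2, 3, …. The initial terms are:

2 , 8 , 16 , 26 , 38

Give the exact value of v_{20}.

458

1st diffs: 6, 8, 10, 12.
2nd diffs: 2, 2, 2 (constant).
Newton forward-difference form: v_m = 2 + 6·C(m-1,1) + 2·C(m-1,2).
At m = 20: m-1 = 19, so v_{20} = 2 + 114 + 342 = 458.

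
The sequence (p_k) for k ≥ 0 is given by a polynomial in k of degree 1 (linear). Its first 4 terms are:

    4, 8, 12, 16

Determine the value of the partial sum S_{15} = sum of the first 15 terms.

1st diffs: 4, 4, 4 (constant).
So p_k = 4k + 4.
Continuing: …, 20, 24, 28, 32, …, p_{14} = 60.
Summing k = 0..14 (15 terms) gives 480.

480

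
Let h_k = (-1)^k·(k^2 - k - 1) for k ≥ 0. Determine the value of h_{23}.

-505

(-1)^23 = -1; k^2 - k - 1 at k=23 is 505; so h_{23} = -505.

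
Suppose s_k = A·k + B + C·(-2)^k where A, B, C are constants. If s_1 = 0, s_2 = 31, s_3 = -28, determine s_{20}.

5242909

At k = 1, 2, 3: A + B - 2C = 0; 2A + B + 4C = 31; 3A + B - 8C = -28.
Subtracting the first from the second: A + 6C = 31.
Subtracting the second from the third: A - 12C = -59.
Solving: C = 5, A = 1, then B = 9.
Hence s_{20} = 1·20 + 9 + 5·1048576 = 5242909.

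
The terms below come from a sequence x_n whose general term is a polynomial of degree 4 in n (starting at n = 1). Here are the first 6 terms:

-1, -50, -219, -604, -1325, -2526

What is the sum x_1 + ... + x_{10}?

-42823

1st diffs: -49, -169, -385, -721, -1201.
2nd diffs: -120, -216, -336, -480.
3rd diffs: -96, -120, -144.
4th diffs: -24, -24 (constant).
Newton forward-difference form: x_n = -1 + (-49)·C(n-1,1) + (-120)·C(n-1,2) + (-96)·C(n-1,3) + (-24)·C(n-1,4).
Continuing: -4375, -7064, -10809, -15850.
Summing n = 1..10 (10 terms) gives -42823.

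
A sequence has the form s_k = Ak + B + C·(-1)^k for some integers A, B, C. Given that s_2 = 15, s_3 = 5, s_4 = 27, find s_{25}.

137

Plug in k = 2, 3, 4: 2A + B + C = 15; 3A + B - C = 5; 4A + B + C = 27.
Subtracting the first from the second: A - 2C = -10.
Subtracting the second from the third: A + 2C = 22.
Solving: C = 8, A = 6, then B = -5.
Hence s_{25} = 6·25 + (-5) + 8·(-1) = 137.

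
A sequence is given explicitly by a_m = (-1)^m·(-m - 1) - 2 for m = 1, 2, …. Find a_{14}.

-17

(-1)^14 = 1; -m - 1 at m=14 is -15; so a_{14} = -17.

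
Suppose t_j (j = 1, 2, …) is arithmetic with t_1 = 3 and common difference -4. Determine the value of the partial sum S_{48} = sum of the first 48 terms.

-4368

t_j = 3 + (j - 1)·(-4).
t_{48} = -185; S = 48·(3 + (-185))/2 = -4368.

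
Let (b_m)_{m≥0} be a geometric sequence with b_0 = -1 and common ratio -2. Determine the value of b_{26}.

b_m = (-1)·(-2)^(m-0).
b_{26} = (-1)·(-2)^26 = -67108864.

-67108864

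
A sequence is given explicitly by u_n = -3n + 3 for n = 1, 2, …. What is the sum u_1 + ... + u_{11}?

Over n = 1..11: Σn = 66.
Total = (-3)·66 + (3)·11 = -165.

-165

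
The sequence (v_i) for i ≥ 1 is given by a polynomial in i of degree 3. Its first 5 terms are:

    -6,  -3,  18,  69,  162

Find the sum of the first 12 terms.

10026

1st diffs: 3, 21, 51, 93.
2nd diffs: 18, 30, 42.
3rd diffs: 12, 12 (constant).
Newton forward-difference form: v_i = -6 + 3·C(i-1,1) + 18·C(i-1,2) + 12·C(i-1,3).
Continuing: …, 309, 522, 813, 1194, …, v_{12} = 2997.
Summing i = 1..12 (12 terms) gives 10026.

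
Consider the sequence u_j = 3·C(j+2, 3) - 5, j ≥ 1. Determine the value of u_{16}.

C(18, 3) = 816, so u_{16} = 2443.

2443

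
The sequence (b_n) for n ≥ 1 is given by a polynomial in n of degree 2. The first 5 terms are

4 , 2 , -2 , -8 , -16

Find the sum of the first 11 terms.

-396

1st diffs: -2, -4, -6, -8.
2nd diffs: -2, -2, -2 (constant).
Newton forward-difference form: b_n = 4 + (-2)·C(n-1,1) + (-2)·C(n-1,2).
Continuing: …, -26, -38, -52, -68, …, b_{11} = -106.
Summing n = 1..11 (11 terms) gives -396.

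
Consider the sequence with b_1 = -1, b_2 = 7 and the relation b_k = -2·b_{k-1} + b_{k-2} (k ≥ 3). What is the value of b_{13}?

b_3 = -15  b_4 = 37  b_5 = -89  …  b_{10} = 7303  b_{11} = -17631  b_{12} = 42565  b_{13} = -102761.

-102761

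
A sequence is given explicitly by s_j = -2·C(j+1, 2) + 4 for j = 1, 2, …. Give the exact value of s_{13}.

C(14, 2) = 91, so s_{13} = -178.

-178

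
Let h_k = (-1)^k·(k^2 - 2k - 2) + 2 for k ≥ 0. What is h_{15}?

(-1)^15 = -1; k^2 - 2k - 2 at k=15 is 193; so h_{15} = -191.

-191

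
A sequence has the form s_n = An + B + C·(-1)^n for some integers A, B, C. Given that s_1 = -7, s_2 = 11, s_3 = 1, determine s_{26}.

107

At n = 1, 2, 3: A + B - C = -7; 2A + B + C = 11; 3A + B - C = 1.
Subtracting the first from the second: A + 2C = 18.
Subtracting the second from the third: A - 2C = -10.
Solving: C = 7, A = 4, then B = -4.
So s_n = 4·n + (-4) + 7·(-1)^n; at n=26 this is 107.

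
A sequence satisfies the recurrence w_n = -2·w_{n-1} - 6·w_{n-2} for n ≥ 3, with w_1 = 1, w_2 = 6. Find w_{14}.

328320

Step forward from the initial values:
w_3 = -18  w_4 = 0  w_5 = 108  …  w_{11} = 25056  w_{12} = -13824  w_{13} = -122688  w_{14} = 328320.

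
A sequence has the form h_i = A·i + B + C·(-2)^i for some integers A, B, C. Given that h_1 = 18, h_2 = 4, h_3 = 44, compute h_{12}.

Plug in i = 1, 2, 3: A + B - 2C = 18; 2A + B + 4C = 4; 3A + B - 8C = 44.
Subtracting the first from the second: A + 6C = -14.
Subtracting the second from the third: A - 12C = 40.
Solving: C = -3, A = 4, then B = 8.
So h_i = 4·i + 8 + (-3)·(-2)^i; at i=12 this is -12232.

-12232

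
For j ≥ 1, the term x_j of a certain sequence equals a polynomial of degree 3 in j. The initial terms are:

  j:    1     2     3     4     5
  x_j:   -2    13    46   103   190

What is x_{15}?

1st diffs: 15, 33, 57, 87.
2nd diffs: 18, 24, 30.
3rd diffs: 6, 6 (constant).
Newton forward-difference form: x_j = -2 + 15·C(j-1,1) + 18·C(j-1,2) + 6·C(j-1,3).
At j = 15: j-1 = 14, so x_{15} = -2 + 210 + 1638 + 2184 = 4030.

4030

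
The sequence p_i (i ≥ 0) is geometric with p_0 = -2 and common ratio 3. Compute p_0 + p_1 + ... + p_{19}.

p_i = (-2)·3^(i-0).
S = (-2)·(3^20 - 1)/(3 - 1) = (-2)·(3486784401 - 1)/(2) = -3486784400.

-3486784400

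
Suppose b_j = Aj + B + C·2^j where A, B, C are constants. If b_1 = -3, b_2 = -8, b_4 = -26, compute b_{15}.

-32811

Write the equations: A + B + 2C = -3; 2A + B + 4C = -8; 4A + B + 16C = -26.
Subtracting the first from the second: A + 2C = -5.
Subtracting the second from the third: 2A + 12C = -18.
Solving: C = -1, A = -3, then B = 2.
Therefore b_{15} = -45 + 2 + (-1)·32768 = -32811.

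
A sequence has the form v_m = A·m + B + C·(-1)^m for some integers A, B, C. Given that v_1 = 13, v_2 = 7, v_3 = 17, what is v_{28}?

Plug in m = 1, 2, 3: A + B - C = 13; 2A + B + C = 7; 3A + B - C = 17.
Subtracting the first from the second: A + 2C = -6.
Subtracting the second from the third: A - 2C = 10.
Solving: C = -4, A = 2, then B = 7.
Hence v_{28} = 2·28 + 7 + (-4)·1 = 59.

59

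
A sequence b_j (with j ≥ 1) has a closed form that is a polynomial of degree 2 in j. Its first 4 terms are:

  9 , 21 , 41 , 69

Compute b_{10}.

1st diffs: 12, 20, 28.
2nd diffs: 8, 8 (constant).
So b_j = 4j^2 + 5.
Evaluating at j = 10 gives b_{10} = 405.

405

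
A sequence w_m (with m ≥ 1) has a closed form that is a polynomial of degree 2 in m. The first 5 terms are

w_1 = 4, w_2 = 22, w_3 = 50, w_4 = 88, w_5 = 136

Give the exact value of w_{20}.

2056

1st diffs: 18, 28, 38, 48.
2nd diffs: 10, 10, 10 (constant).
Newton forward-difference form: w_m = 4 + 18·C(m-1,1) + 10·C(m-1,2).
At m = 20: m-1 = 19, so w_{20} = 4 + 342 + 1710 = 2056.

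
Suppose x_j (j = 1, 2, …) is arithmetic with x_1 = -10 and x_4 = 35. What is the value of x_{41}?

Common difference d = (35 - (-10)) / (4 - 1) = 15.
x_j = -10 + (j - 1)·15.
x_{41} = -10 + 40·15 = 590.

590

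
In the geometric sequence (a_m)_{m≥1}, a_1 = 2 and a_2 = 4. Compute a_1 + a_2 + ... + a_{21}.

Common ratio r = 2.
a_m = 2·2^(m-1).
S = 2·(2^21 - 1)/(2 - 1) = 2·(2097152 - 1)/(1) = 4194302.

4194302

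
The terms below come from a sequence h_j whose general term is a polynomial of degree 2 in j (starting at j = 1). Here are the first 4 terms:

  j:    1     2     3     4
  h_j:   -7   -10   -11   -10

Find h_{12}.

1st diffs: -3, -1, 1.
2nd diffs: 2, 2 (constant).
So h_j = j^2 - 6j - 2.
Evaluating at j = 12 gives h_{12} = 70.

70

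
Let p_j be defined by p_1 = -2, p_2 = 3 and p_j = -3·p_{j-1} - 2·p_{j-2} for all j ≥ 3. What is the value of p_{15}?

p_3 = -5; p_4 = 9; p_5 = -17; …; p_{12} = 2049; p_{13} = -4097; p_{14} = 8193; p_{15} = -16385.
(Characteristic roots are -1 and -2.)

-16385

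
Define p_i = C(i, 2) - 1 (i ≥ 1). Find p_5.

9

C(5, 2) = 10, so p_5 = 9.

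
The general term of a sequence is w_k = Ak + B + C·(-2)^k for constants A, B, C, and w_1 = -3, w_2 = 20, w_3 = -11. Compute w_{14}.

The three given values yield: A + B - 2C = -3; 2A + B + 4C = 20; 3A + B - 8C = -11.
Subtracting the first from the second: A + 6C = 23.
Subtracting the second from the third: A - 12C = -31.
Solving: C = 3, A = 5, then B = -2.
Therefore w_{14} = 70 + (-2) + 3·16384 = 49220.

49220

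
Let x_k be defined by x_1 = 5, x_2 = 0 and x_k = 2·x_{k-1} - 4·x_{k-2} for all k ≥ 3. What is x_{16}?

Compute successive terms:
x_3 = -20; x_4 = -40; x_5 = 0; …; x_{13} = 20480; x_{14} = 0; x_{15} = -81920; x_{16} = -163840.

-163840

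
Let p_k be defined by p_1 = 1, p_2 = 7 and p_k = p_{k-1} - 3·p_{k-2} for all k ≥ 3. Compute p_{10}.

Applying the relation repeatedly:
p_3 = 4; p_4 = -17; p_5 = -29; p_6 = 22; p_7 = 109; p_8 = 43; p_9 = -284; p_{10} = -413.

-413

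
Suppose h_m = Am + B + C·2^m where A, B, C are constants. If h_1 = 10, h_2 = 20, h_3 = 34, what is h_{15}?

65626

At m = 1, 2, 3: A + B + 2C = 10; 2A + B + 4C = 20; 3A + B + 8C = 34.
Subtracting the first from the second: A + 2C = 10.
Subtracting the second from the third: A + 4C = 14.
Solving: C = 2, A = 6, then B = 0.
Hence h_{15} = 6·15 + 0 + 2·32768 = 65626.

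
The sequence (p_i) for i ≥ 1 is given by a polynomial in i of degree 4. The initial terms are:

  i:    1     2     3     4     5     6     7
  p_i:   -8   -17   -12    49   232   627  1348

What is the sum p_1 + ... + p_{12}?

42188

1st diffs: -9, 5, 61, 183, 395, 721.
2nd diffs: 14, 56, 122, 212, 326.
3rd diffs: 42, 66, 90, 114.
4th diffs: 24, 24, 24 (constant).
Newton forward-difference form: p_i = -8 + (-9)·C(i-1,1) + 14·C(i-1,2) + 42·C(i-1,3) + 24·C(i-1,4).
Continuing: …, 2533, 4344, 6967, 10612, …, p_{12} = 15513.
Summing i = 1..12 (12 terms) gives 42188.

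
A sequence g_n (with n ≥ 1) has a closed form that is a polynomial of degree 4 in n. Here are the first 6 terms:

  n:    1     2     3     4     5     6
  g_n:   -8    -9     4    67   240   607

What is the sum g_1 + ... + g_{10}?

1st diffs: -1, 13, 63, 173, 367.
2nd diffs: 14, 50, 110, 194.
3rd diffs: 36, 60, 84.
4th diffs: 24, 24 (constant).
So g_n = n^4 - 4n^3 + 6n^2 - 6n - 5.
Continuing: 1276, 2379, 4072, 6535.
Summing n = 1..10 (10 terms) gives 15163.

15163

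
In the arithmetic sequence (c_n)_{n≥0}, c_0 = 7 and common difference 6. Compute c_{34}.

c_n = 7 + (n - 0)·6.
c_{34} = 7 + 34·6 = 211.

211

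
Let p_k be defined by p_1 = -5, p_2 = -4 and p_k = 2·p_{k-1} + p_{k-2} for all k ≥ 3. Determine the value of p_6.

-176

p_3 = -13, p_4 = -30, p_5 = -73, p_6 = -176.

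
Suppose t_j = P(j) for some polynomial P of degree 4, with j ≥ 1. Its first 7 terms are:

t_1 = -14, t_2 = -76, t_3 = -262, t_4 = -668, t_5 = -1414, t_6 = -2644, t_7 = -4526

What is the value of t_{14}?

1st diffs: -62, -186, -406, -746, -1230, -1882.
2nd diffs: -124, -220, -340, -484, -652.
3rd diffs: -96, -120, -144, -168.
4th diffs: -24, -24, -24 (constant).
Newton forward-difference form: t_j = -14 + (-62)·C(j-1,1) + (-124)·C(j-1,2) + (-96)·C(j-1,3) + (-24)·C(j-1,4).
At j = 14: j-1 = 13, so t_{14} = -14 - 806 - 9672 - 27456 - 17160 = -55108.

-55108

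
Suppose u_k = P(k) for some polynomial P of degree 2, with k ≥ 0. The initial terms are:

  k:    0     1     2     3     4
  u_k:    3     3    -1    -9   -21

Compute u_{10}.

1st diffs: 0, -4, -8, -12.
2nd diffs: -4, -4, -4 (constant).
Newton forward-difference form: u_k = 3 + (-4)·C(k,2).
At k = 10: k = 10, so u_{10} = 3 - 180 = -177.

-177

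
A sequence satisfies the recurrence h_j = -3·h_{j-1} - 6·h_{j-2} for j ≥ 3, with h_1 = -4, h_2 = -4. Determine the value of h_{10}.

Compute successive terms:
h_3 = 36;  h_4 = -84;  h_5 = 36;  h_6 = 396;  h_7 = -1404;  h_8 = 1836;  h_9 = 2916;  h_{10} = -19764.

-19764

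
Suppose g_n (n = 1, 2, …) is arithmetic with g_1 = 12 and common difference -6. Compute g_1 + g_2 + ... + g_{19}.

g_n = 12 + (n - 1)·(-6).
g_{19} = -96; S = 19·(12 + (-96))/2 = -798.

-798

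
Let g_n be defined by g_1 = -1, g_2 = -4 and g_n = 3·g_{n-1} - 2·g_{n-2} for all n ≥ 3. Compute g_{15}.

-49150

Compute successive terms:
g_3 = -10  g_4 = -22  g_5 = -46  …  g_{12} = -6142  g_{13} = -12286  g_{14} = -24574  g_{15} = -49150.
(Characteristic roots are 2 and 1.)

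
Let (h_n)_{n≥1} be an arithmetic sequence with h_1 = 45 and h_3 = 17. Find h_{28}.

-333

Common difference d = (17 - 45) / (3 - 1) = -14.
h_n = 45 + (n - 1)·(-14).
h_{28} = 45 + 27·(-14) = -333.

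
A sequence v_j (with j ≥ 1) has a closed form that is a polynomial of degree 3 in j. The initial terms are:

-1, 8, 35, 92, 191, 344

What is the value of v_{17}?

1st diffs: 9, 27, 57, 99, 153.
2nd diffs: 18, 30, 42, 54.
3rd diffs: 12, 12, 12 (constant).
Newton forward-difference form: v_j = -1 + 9·C(j-1,1) + 18·C(j-1,2) + 12·C(j-1,3).
At j = 17: j-1 = 16, so v_{17} = -1 + 144 + 2160 + 6720 = 9023.

9023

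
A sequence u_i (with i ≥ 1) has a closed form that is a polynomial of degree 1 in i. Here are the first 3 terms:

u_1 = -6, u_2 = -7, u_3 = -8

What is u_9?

-14

1st diffs: -1, -1 (constant).
So u_i = -i - 5.
Evaluating at i = 9 gives u_9 = -14.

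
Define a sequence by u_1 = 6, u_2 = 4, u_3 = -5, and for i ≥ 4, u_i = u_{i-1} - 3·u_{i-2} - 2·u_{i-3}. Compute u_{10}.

Step forward from the initial values:
u_4 = -29; u_5 = -22; u_6 = 75; u_7 = 199; u_8 = 18; u_9 = -729; u_{10} = -1181.

-1181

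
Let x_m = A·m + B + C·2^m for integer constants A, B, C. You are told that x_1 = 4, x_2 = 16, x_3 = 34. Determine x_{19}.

1572970

Write the equations: A + B + 2C = 4; 2A + B + 4C = 16; 3A + B + 8C = 34.
Subtracting the first from the second: A + 2C = 12.
Subtracting the second from the third: A + 4C = 18.
Solving: C = 3, A = 6, then B = -8.
Therefore x_{19} = 114 + (-8) + 3·524288 = 1572970.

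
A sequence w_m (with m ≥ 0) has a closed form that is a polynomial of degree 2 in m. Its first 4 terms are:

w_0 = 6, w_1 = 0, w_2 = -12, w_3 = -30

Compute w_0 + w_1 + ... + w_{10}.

-1254

1st diffs: -6, -12, -18.
2nd diffs: -6, -6 (constant).
Newton forward-difference form: w_m = 6 + (-6)·C(m,1) + (-6)·C(m,2).
Continuing: …, -54, -84, -120, -162, …, w_{10} = -324.
Summing m = 0..10 (11 terms) gives -1254.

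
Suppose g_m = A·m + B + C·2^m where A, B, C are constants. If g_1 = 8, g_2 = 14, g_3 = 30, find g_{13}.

40910

Plug in m = 1, 2, 3: A + B + 2C = 8; 2A + B + 4C = 14; 3A + B + 8C = 30.
Subtracting the first from the second: A + 2C = 6.
Subtracting the second from the third: A + 4C = 16.
Solving: C = 5, A = -4, then B = 2.
Therefore g_{13} = -52 + 2 + 5·8192 = 40910.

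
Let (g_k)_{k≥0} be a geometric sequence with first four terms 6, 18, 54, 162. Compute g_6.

Common ratio r = 3.
g_k = 6·3^(k-0).
g_6 = 6·3^6 = 4374.

4374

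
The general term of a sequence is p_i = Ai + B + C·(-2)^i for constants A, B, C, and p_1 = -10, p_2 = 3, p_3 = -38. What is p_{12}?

Plug in i = 1, 2, 3: A + B - 2C = -10; 2A + B + 4C = 3; 3A + B - 8C = -38.
Subtracting the first from the second: A + 6C = 13.
Subtracting the second from the third: A - 12C = -41.
Solving: C = 3, A = -5, then B = 1.
So p_i = -5·i + 1 + 3·(-2)^i; at i=12 this is 12229.

12229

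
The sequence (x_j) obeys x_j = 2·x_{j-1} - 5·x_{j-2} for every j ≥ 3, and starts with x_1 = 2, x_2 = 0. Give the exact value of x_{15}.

Step forward from the initial values:
x_3 = -10;  x_4 = -20;  x_5 = 10;  …;  x_{12} = 15580;  x_{13} = 13210;  x_{14} = -51480;  x_{15} = -169010.

-169010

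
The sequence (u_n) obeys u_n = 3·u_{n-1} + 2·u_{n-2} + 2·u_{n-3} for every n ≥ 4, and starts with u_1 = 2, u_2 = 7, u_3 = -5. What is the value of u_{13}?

345577

Compute successive terms:
u_4 = 3, u_5 = 13, u_6 = 35, u_7 = 137, u_8 = 507, u_9 = 1865, u_{10} = 6883, u_{11} = 25393, u_{12} = 93675, u_{13} = 345577.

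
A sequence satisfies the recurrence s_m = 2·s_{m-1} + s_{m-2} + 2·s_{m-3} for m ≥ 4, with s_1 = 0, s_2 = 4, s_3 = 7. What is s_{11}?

17779

Iterate the recurrence:
s_4 = 18; s_5 = 51; s_6 = 134; s_7 = 355; s_8 = 946; s_9 = 2515; s_{10} = 6686; s_{11} = 17779.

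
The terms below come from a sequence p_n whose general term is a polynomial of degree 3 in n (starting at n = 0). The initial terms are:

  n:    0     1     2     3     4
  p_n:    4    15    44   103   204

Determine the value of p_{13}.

1st diffs: 11, 29, 59, 101.
2nd diffs: 18, 30, 42.
3rd diffs: 12, 12 (constant).
Newton forward-difference form: p_n = 4 + 11·C(n,1) + 18·C(n,2) + 12·C(n,3).
At n = 13: n = 13, so p_{13} = 4 + 143 + 1404 + 3432 = 4983.

4983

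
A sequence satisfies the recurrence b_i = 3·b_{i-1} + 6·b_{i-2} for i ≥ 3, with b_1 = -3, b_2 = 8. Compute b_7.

Compute successive terms:
b_3 = 6  b_4 = 66  b_5 = 234  b_6 = 1098  b_7 = 4698.

4698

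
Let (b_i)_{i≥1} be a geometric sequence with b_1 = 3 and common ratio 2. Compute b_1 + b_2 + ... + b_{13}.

24573

b_i = 3·2^(i-1).
S = 3·(2^13 - 1)/(2 - 1) = 3·(8192 - 1)/(1) = 24573.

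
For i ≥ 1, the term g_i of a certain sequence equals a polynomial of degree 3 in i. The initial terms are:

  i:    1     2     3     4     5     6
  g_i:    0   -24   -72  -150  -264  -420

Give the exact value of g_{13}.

1st diffs: -24, -48, -78, -114, -156.
2nd diffs: -24, -30, -36, -42.
3rd diffs: -6, -6, -6 (constant).
Newton forward-difference form: g_i = (-24)·C(i-1,1) + (-24)·C(i-1,2) + (-6)·C(i-1,3).
At i = 13: i-1 = 12, so g_{13} = -288 - 1584 - 1320 = -3192.

-3192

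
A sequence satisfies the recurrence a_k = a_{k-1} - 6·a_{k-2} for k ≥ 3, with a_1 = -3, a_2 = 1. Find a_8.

1501

Compute successive terms:
a_3 = 19  a_4 = 13  a_5 = -101  a_6 = -179  a_7 = 427  a_8 = 1501.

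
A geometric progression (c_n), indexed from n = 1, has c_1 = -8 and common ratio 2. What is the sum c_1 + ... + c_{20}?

-8388600

c_n = (-8)·2^(n-1).
S = (-8)·(2^20 - 1)/(2 - 1) = (-8)·(1048576 - 1)/(1) = -8388600.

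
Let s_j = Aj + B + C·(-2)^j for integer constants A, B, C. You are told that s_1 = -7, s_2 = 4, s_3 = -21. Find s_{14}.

32752

The three given values yield: A + B - 2C = -7; 2A + B + 4C = 4; 3A + B - 8C = -21.
Subtracting the first from the second: A + 6C = 11.
Subtracting the second from the third: A - 12C = -25.
Solving: C = 2, A = -1, then B = -2.
So s_j = -1·j + (-2) + 2·(-2)^j; at j=14 this is 32752.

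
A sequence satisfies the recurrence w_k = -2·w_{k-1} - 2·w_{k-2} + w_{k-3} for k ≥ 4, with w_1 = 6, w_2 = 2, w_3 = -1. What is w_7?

Applying the relation repeatedly:
w_4 = 4;  w_5 = -4;  w_6 = -1;  w_7 = 14.

14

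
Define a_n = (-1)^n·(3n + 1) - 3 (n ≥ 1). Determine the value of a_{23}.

(-1)^23 = -1; 3n + 1 at n=23 is 70; so a_{23} = -73.

-73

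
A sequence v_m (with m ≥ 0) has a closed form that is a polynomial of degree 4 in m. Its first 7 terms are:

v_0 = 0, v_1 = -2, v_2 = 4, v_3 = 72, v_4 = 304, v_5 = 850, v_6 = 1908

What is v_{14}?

1st diffs: -2, 6, 68, 232, 546, 1058.
2nd diffs: 8, 62, 164, 314, 512.
3rd diffs: 54, 102, 150, 198.
4th diffs: 48, 48, 48 (constant).
So v_m = 2m^4 - 3m^3 - m^2.
Evaluating at m = 14 gives v_{14} = 68404.

68404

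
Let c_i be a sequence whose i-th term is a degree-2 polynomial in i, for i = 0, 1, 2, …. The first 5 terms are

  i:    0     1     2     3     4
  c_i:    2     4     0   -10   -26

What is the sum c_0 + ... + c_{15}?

1st diffs: 2, -4, -10, -16.
2nd diffs: -6, -6, -6 (constant).
Newton forward-difference form: c_i = 2 + 2·C(i,1) + (-6)·C(i,2).
Continuing: …, -48, -76, -110, -150, …, c_{15} = -598.
Summing i = 0..15 (16 terms) gives -3088.

-3088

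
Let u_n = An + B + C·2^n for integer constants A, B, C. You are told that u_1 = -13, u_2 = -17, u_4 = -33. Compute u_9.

Plug in n = 1, 2, 4: A + B + 2C = -13; 2A + B + 4C = -17; 4A + B + 16C = -33.
Subtracting the first from the second: A + 2C = -4.
Subtracting the second from the third: 2A + 12C = -16.
Solving: C = -1, A = -2, then B = -9.
Therefore u_9 = -18 + (-9) + (-1)·512 = -539.

-539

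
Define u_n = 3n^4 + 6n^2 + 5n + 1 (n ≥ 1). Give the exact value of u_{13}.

u_{13} = 3·13^4 + 6·13^2 + 5·13 + 1 = 86763.

86763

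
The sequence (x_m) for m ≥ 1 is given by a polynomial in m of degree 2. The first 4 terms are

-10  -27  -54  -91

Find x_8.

1st diffs: -17, -27, -37.
2nd diffs: -10, -10 (constant).
Newton forward-difference form: x_m = -10 + (-17)·C(m-1,1) + (-10)·C(m-1,2).
At m = 8: m-1 = 7, so x_8 = -10 - 119 - 210 = -339.

-339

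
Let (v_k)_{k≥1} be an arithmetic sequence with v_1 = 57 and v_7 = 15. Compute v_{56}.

-328

Common difference d = (15 - 57) / (7 - 1) = -7.
v_k = 57 + (k - 1)·(-7).
v_{56} = 57 + 55·(-7) = -328.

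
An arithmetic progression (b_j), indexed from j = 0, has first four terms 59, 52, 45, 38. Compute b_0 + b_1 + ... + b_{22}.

Common difference d = -7.
b_j = 59 + (j - 0)·(-7).
b_{22} = -95; S = 23·(59 + (-95))/2 = -414.

-414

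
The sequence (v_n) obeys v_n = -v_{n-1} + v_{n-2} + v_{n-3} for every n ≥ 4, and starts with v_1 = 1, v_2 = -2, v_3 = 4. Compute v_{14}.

-20

Compute successive terms:
v_4 = -5;  v_5 = 7;  v_6 = -8;  …;  v_{11} = 16;  v_{12} = -17;  v_{13} = 19;  v_{14} = -20.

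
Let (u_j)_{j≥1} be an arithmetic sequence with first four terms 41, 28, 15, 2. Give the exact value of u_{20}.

Common difference d = -13.
u_j = 41 + (j - 1)·(-13).
u_{20} = 41 + 19·(-13) = -206.

-206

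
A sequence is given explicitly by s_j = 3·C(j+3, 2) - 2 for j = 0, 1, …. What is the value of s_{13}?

C(16, 2) = 120, so s_{13} = 358.

358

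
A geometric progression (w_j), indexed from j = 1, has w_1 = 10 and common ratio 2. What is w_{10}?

5120

w_j = 10·2^(j-1).
w_{10} = 10·2^9 = 5120.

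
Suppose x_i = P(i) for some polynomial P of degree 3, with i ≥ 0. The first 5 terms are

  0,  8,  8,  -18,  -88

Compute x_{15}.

-8910

1st diffs: 8, 0, -26, -70.
2nd diffs: -8, -26, -44.
3rd diffs: -18, -18 (constant).
So x_i = -3i^3 + 5i^2 + 6i.
Evaluating at i = 15 gives x_{15} = -8910.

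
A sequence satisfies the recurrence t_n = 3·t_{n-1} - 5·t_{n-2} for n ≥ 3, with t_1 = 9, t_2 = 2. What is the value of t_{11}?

-32514

Step forward from the initial values:
t_3 = -39  t_4 = -127  t_5 = -186  t_6 = 77  t_7 = 1161  t_8 = 3098  t_9 = 3489  t_{10} = -5023  t_{11} = -32514.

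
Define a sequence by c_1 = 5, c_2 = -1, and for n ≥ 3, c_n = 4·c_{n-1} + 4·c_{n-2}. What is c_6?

1456

Compute successive terms:
c_3 = 16, c_4 = 60, c_5 = 304, c_6 = 1456.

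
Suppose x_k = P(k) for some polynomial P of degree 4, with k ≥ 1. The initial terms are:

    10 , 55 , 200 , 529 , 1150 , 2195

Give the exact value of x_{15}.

1st diffs: 45, 145, 329, 621, 1045.
2nd diffs: 100, 184, 292, 424.
3rd diffs: 84, 108, 132.
4th diffs: 24, 24 (constant).
Newton forward-difference form: x_k = 10 + 45·C(k-1,1) + 100·C(k-1,2) + 84·C(k-1,3) + 24·C(k-1,4).
At k = 15: k-1 = 14, so x_{15} = 10 + 630 + 9100 + 30576 + 24024 = 64340.

64340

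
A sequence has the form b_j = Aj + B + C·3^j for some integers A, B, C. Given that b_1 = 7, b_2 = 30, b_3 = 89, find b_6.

2210

The three given values yield: A + B + 3C = 7; 2A + B + 9C = 30; 3A + B + 27C = 89.
Subtracting the first from the second: A + 6C = 23.
Subtracting the second from the third: A + 18C = 59.
Solving: C = 3, A = 5, then B = -7.
Therefore b_6 = 30 + (-7) + 3·729 = 2210.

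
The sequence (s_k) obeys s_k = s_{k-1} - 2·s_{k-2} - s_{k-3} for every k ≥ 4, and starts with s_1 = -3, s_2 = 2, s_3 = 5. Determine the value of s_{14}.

863

s_4 = 4  s_5 = -8  s_6 = -21  …  s_{11} = -194  s_{12} = -288  s_{13} = 93  s_{14} = 863.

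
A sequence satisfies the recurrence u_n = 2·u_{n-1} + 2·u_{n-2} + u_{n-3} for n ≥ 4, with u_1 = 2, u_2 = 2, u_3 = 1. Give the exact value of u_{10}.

Iterate the recurrence:
u_4 = 8;  u_5 = 20;  u_6 = 57;  u_7 = 162;  u_8 = 458;  u_9 = 1297;  u_{10} = 3672.

3672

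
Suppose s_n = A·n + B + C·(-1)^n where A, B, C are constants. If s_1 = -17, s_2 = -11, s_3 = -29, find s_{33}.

-209

Write the equations: A + B - C = -17; 2A + B + C = -11; 3A + B - C = -29.
Subtracting the first from the second: A + 2C = 6.
Subtracting the second from the third: A - 2C = -18.
Solving: C = 6, A = -6, then B = -5.
Hence s_{33} = -6·33 + (-5) + 6·(-1) = -209.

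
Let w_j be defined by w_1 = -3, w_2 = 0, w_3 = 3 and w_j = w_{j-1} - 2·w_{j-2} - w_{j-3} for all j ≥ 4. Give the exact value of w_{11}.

-72

Iterate the recurrence:
w_4 = 6  w_5 = 0  w_6 = -15  w_7 = -21  w_8 = 9  w_9 = 66  w_{10} = 69  w_{11} = -72.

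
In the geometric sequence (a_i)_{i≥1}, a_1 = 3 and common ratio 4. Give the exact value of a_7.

a_i = 3·4^(i-1).
a_7 = 3·4^6 = 12288.

12288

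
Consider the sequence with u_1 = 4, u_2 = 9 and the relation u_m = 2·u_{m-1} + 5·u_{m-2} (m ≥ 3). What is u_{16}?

Step forward from the initial values:
u_3 = 38  u_4 = 121  u_5 = 432  …  u_{13} = 8573512  u_{14} = 29573829  u_{15} = 102015218  u_{16} = 351899581.

351899581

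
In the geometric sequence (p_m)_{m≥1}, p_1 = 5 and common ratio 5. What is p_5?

p_m = 5·5^(m-1).
p_5 = 5·5^4 = 3125.

3125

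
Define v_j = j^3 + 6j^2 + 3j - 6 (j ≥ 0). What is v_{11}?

v_{11} = 1·11^3 + 6·11^2 + 3·11 - 6 = 2084.

2084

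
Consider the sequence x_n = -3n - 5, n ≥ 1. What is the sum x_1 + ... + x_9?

Over n = 1..9: Σn = 45.
Total = (-3)·45 + (-5)·9 = -180.

-180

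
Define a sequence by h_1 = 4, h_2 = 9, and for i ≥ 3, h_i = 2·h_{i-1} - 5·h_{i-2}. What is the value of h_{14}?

49149

h_3 = -2;  h_4 = -49;  h_5 = -88;  …;  h_{11} = -6842;  h_{12} = 19271;  h_{13} = 72752;  h_{14} = 49149.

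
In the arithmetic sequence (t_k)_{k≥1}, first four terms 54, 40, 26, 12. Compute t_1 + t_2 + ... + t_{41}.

-9266

Common difference d = -14.
t_k = 54 + (k - 1)·(-14).
t_{41} = -506; S = 41·(54 + (-506))/2 = -9266.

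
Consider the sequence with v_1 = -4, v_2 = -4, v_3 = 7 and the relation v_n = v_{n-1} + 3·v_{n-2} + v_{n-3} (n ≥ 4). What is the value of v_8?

-25

Iterate the recurrence:
v_4 = -9, v_5 = 8, v_6 = -12, v_7 = 3, v_8 = -25.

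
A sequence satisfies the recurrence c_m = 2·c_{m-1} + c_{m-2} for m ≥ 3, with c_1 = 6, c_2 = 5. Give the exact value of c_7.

c_3 = 16  c_4 = 37  c_5 = 90  c_6 = 217  c_7 = 524.

524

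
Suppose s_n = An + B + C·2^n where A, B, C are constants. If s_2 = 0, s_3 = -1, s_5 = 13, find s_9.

Write the equations: 2A + B + 4C = 0; 3A + B + 8C = -1; 5A + B + 32C = 13.
Subtracting the first from the second: A + 4C = -1.
Subtracting the second from the third: 2A + 24C = 14.
Solving: C = 1, A = -5, then B = 6.
Therefore s_9 = -45 + 6 + 1·512 = 473.

473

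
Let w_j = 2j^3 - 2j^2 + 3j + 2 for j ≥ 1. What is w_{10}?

1832

w_{10} = 2·10^3 - 2·10^2 + 3·10 + 2 = 1832.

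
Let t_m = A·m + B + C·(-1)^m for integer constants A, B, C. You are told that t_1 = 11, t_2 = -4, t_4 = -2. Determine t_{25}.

Write the equations: A + B - C = 11; 2A + B + C = -4; 4A + B + C = -2.
Subtracting the first from the second: A + 2C = -15.
Subtracting the second from the third: 2A = 2.
Solving: C = -8, A = 1, then B = 2.
Hence t_{25} = 1·25 + 2 + (-8)·(-1) = 35.

35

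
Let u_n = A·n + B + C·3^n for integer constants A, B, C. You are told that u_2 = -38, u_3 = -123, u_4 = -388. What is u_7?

Write the equations: 2A + B + 9C = -38; 3A + B + 27C = -123; 4A + B + 81C = -388.
Subtracting the first from the second: A + 18C = -85.
Subtracting the second from the third: A + 54C = -265.
Solving: C = -5, A = 5, then B = -3.
Therefore u_7 = 35 + (-3) + (-5)·2187 = -10903.

-10903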